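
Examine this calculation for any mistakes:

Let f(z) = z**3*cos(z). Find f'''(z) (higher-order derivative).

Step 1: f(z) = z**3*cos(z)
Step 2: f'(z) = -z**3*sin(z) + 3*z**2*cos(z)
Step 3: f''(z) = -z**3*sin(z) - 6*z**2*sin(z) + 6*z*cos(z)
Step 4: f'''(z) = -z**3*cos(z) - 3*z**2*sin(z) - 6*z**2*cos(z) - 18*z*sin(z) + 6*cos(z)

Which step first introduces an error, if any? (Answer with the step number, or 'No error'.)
Step 3

Step 3 is incorrect due to a wrong trig function.
The step shows: -z**3*sin(z) - 6*z**2*sin(z) + 6*z*cos(z)
The correct value should be: -z**3*cos(z) - 6*z**2*sin(z) + 6*z*cos(z)

Explanation: cos(z) was incorrectly written as sin(z): the term -z**3*cos(z) was incorrectly written as -z**3*sin(z)
The later steps are derived from this incorrect expression, so the error originates in Step 3.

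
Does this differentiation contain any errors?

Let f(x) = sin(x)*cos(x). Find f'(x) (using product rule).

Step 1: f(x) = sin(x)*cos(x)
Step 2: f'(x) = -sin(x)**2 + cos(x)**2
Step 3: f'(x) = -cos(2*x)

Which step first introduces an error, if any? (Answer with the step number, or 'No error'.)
Step 3

Step 3 is incorrect due to a sign flip.
The step shows: -cos(2*x)
The correct value should be: cos(2*x)

Explanation: The sign of the whole expression was flipped: the term cos(2*x) was incorrectly written as -cos(2*x)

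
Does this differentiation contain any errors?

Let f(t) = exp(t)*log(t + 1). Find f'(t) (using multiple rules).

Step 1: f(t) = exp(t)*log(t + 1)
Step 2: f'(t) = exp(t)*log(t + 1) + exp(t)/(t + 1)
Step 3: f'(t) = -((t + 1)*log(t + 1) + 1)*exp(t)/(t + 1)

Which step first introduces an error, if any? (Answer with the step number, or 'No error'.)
Step 3

Step 3 is incorrect due to a sign flip.
The step shows: -((t + 1)*log(t + 1) + 1)*exp(t)/(t + 1)
The correct value should be: ((t + 1)*log(t + 1) + 1)*exp(t)/(t + 1)

Explanation: The sign of the whole expression was flipped: the term ((t + 1)*log(t + 1) + 1)*exp(t)/(t + 1) was incorrectly written as -((t + 1)*log(t + 1) + 1)*exp(t)/(t + 1)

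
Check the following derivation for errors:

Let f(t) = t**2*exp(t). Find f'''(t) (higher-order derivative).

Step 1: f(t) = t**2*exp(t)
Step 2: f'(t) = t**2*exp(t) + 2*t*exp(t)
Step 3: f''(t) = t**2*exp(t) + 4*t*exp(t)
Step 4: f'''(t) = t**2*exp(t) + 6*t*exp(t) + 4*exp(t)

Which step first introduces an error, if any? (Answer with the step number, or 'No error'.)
Step 3

Step 3 is incorrect due to a dropped term.
The step shows: t**2*exp(t) + 4*t*exp(t)
The correct value should be: t**2*exp(t) + 4*t*exp(t) + 2*exp(t)

Explanation: A term was dropped: the term 2*exp(t) was incorrectly omitted
The later steps are derived from this incorrect expression, so the error originates in Step 3.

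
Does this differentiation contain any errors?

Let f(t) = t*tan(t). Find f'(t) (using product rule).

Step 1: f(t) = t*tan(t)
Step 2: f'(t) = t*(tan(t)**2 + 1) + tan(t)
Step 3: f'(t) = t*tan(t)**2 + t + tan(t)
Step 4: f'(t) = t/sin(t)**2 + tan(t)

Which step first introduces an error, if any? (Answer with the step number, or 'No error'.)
Step 4

Step 4 is incorrect due to a wrong trig function.
The step shows: t/sin(t)**2 + tan(t)
The correct value should be: t/cos(t)**2 + tan(t)

Explanation: cos(t) was incorrectly written as sin(t): the term t/cos(t)**2 was incorrectly written as t/sin(t)**2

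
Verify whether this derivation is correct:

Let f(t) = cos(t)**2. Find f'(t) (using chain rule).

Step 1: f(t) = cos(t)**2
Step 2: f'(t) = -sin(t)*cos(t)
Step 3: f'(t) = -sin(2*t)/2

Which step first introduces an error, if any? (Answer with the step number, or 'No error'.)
Step 2

Step 2 is incorrect due to a wrong coefficient.
The step shows: -sin(t)*cos(t)
The correct value should be: -2*sin(t)*cos(t)

Explanation: The coefficient -2 was incorrectly written as -1: the term -2*sin(t)*cos(t) was incorrectly written as -sin(t)*cos(t)
The later steps are derived from this incorrect expression, so the error originates in Step 2.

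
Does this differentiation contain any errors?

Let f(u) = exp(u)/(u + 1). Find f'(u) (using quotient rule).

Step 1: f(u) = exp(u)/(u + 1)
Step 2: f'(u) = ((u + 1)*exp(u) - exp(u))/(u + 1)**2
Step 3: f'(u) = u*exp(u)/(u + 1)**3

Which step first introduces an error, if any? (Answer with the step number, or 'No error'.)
Step 3

Step 3 is incorrect due to a wrong exponent.
The step shows: u*exp(u)/(u + 1)**3
The correct value should be: u*exp(u)/(u + 1)**2

Explanation: The exponent -2 on u + 1 was incorrectly written as -3: the term u*exp(u)/(u + 1)**2 was incorrectly written as u*exp(u)/(u + 1)**3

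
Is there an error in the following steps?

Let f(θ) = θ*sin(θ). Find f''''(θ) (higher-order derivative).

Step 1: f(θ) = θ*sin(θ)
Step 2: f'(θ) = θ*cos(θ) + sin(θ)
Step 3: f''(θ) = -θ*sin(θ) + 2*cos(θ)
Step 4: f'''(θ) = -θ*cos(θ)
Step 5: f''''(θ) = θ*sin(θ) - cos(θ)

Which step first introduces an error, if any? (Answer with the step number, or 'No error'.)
Step 4

Step 4 is incorrect due to a dropped term.
The step shows: -θ*cos(θ)
The correct value should be: -θ*cos(θ) - 3*sin(θ)

Explanation: A term was dropped: the term -3*sin(θ) was incorrectly omitted
The later steps are derived from this incorrect expression, so the error originates in Step 4.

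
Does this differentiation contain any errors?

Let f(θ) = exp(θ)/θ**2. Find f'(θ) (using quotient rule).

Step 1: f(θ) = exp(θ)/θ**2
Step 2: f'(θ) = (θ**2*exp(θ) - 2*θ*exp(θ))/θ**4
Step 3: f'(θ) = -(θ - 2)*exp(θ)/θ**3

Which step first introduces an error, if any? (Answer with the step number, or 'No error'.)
Step 3

Step 3 is incorrect due to a sign flip.
The step shows: -(θ - 2)*exp(θ)/θ**3
The correct value should be: (θ - 2)*exp(θ)/θ**3

Explanation: The sign of the whole expression was flipped: the term (θ - 2)*exp(θ)/θ**3 was incorrectly written as -(θ - 2)*exp(θ)/θ**3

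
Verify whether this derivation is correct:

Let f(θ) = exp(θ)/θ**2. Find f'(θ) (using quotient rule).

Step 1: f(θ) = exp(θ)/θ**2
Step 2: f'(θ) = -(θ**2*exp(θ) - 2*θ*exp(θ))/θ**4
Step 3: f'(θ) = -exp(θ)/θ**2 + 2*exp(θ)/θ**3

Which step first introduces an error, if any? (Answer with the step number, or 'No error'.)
Step 2

Step 2 is incorrect due to a sign flip.
The step shows: -(θ**2*exp(θ) - 2*θ*exp(θ))/θ**4
The correct value should be: (θ**2*exp(θ) - 2*θ*exp(θ))/θ**4

Explanation: The sign of the whole expression was flipped: the term (θ**2*exp(θ) - 2*θ*exp(θ))/θ**4 was incorrectly written as -(θ**2*exp(θ) - 2*θ*exp(θ))/θ**4
The later steps are derived from this incorrect expression, so the error originates in Step 2.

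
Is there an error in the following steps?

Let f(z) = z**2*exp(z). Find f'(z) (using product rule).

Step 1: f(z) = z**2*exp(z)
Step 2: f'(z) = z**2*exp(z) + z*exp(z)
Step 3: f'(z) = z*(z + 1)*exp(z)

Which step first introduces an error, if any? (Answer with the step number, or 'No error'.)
Step 2

Step 2 is incorrect due to a wrong coefficient.
The step shows: z**2*exp(z) + z*exp(z)
The correct value should be: z**2*exp(z) + 2*z*exp(z)

Explanation: The coefficient 2 was incorrectly written as 1: the term 2*z*exp(z) was incorrectly written as z*exp(z)
The later steps are derived from this incorrect expression, so the error originates in Step 2.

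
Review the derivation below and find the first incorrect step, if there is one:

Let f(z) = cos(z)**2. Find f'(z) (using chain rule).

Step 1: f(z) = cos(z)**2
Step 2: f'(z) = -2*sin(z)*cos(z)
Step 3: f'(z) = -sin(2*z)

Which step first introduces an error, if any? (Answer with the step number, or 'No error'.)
No error

All steps in this derivation are correct.
The final answer f'(z) = -sin(2*z) is valid.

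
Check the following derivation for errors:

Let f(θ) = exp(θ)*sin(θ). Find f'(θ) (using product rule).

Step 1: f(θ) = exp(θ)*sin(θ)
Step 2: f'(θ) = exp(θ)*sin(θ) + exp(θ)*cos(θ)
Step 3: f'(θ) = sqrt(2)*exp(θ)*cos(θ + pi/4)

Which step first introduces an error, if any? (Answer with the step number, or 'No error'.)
Step 3

Step 3 is incorrect due to a wrong trig function.
The step shows: sqrt(2)*exp(θ)*cos(θ + pi/4)
The correct value should be: sqrt(2)*exp(θ)*sin(θ + pi/4)

Explanation: sin(θ + pi/4) was incorrectly written as cos(θ + pi/4): the term sqrt(2)*exp(θ)*sin(θ + pi/4) was incorrectly written as sqrt(2)*exp(θ)*cos(θ + pi/4)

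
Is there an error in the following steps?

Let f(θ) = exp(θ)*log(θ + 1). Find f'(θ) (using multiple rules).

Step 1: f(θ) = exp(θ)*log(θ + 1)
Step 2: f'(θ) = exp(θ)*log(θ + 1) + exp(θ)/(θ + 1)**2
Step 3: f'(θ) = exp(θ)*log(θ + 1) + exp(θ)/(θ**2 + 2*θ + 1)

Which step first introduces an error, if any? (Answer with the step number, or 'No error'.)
Step 2

Step 2 is incorrect due to a wrong exponent.
The step shows: exp(θ)*log(θ + 1) + exp(θ)/(θ + 1)**2
The correct value should be: exp(θ)*log(θ + 1) + exp(θ)/(θ + 1)

Explanation: The exponent -1 on θ + 1 was incorrectly written as -2: the term exp(θ)/(θ + 1) was incorrectly written as exp(θ)/(θ + 1)**2
The later steps are derived from this incorrect expression, so the error originates in Step 2.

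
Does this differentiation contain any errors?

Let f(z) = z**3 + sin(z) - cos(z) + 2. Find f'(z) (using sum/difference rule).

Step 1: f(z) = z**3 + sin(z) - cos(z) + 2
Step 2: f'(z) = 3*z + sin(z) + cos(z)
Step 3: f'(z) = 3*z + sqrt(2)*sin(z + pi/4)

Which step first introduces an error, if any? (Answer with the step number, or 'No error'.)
Step 2

Step 2 is incorrect due to a wrong exponent.
The step shows: 3*z + sin(z) + cos(z)
The correct value should be: 3*z**2 + sin(z) + cos(z)

Explanation: The exponent 2 on z was incorrectly written as 1: the term 3*z**2 was incorrectly written as 3*z
The later steps are derived from this incorrect expression, so the error originates in Step 2.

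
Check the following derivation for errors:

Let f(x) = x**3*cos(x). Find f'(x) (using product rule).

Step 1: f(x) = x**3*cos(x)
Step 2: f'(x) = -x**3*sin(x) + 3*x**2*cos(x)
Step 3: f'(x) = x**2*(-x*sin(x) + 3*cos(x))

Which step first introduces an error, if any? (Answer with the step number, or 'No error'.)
No error

All steps in this derivation are correct.
The final answer f'(x) = x**2*(-x*sin(x) + 3*cos(x)) is valid.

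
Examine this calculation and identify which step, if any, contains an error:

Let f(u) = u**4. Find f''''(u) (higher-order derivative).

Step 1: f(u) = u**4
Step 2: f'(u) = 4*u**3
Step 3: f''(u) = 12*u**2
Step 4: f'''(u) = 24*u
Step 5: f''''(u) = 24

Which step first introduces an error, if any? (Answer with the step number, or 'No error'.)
No error

All steps in this derivation are correct.
The final answer f''''(u) = 24 is valid.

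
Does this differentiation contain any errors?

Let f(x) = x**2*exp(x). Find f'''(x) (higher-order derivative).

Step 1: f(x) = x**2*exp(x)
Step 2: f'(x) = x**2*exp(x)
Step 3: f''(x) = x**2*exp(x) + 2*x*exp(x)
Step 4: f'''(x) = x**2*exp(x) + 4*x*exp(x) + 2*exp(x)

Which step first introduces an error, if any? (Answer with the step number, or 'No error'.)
Step 2

Step 2 is incorrect due to a dropped term.
The step shows: x**2*exp(x)
The correct value should be: x**2*exp(x) + 2*x*exp(x)

Explanation: A term was dropped: the term 2*x*exp(x) was incorrectly omitted
The later steps are derived from this incorrect expression, so the error originates in Step 2.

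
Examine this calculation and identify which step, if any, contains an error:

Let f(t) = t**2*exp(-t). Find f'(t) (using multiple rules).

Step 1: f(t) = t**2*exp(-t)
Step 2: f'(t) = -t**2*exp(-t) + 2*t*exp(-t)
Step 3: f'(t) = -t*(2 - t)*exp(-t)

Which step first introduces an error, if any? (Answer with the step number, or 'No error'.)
Step 3

Step 3 is incorrect due to a sign flip.
The step shows: -t*(2 - t)*exp(-t)
The correct value should be: t*(2 - t)*exp(-t)

Explanation: The sign of the whole expression was flipped: the term t*(2 - t)*exp(-t) was incorrectly written as -t*(2 - t)*exp(-t)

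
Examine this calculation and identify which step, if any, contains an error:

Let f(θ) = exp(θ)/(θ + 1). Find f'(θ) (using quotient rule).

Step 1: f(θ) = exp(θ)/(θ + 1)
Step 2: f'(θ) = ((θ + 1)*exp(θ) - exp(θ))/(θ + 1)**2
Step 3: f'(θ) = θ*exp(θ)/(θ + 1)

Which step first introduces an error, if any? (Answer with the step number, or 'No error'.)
Step 3

Step 3 is incorrect due to a wrong exponent.
The step shows: θ*exp(θ)/(θ + 1)
The correct value should be: θ*exp(θ)/(θ + 1)**2

Explanation: The exponent -2 on θ + 1 was incorrectly written as -1: the term θ*exp(θ)/(θ + 1)**2 was incorrectly written as θ*exp(θ)/(θ + 1)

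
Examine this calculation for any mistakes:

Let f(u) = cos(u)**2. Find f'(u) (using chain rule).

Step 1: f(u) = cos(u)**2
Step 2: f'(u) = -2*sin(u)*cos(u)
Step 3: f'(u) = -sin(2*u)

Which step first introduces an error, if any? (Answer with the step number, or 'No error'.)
No error

All steps in this derivation are correct.
The final answer f'(u) = -sin(2*u) is valid.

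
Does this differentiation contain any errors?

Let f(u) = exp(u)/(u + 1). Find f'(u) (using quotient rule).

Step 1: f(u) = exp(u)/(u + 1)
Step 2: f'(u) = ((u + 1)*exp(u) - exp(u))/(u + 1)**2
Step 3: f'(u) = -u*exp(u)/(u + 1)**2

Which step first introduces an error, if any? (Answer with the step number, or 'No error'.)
Step 3

Step 3 is incorrect due to a sign flip.
The step shows: -u*exp(u)/(u + 1)**2
The correct value should be: u*exp(u)/(u + 1)**2

Explanation: The sign of the whole expression was flipped: the term u*exp(u)/(u + 1)**2 was incorrectly written as -u*exp(u)/(u + 1)**2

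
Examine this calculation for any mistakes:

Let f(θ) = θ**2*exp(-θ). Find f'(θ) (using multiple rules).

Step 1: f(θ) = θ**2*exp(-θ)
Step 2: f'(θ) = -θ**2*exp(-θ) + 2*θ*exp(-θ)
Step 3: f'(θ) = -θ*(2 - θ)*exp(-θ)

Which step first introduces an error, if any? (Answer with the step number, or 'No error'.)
Step 3

Step 3 is incorrect due to a sign flip.
The step shows: -θ*(2 - θ)*exp(-θ)
The correct value should be: θ*(2 - θ)*exp(-θ)

Explanation: The sign of the whole expression was flipped: the term θ*(2 - θ)*exp(-θ) was incorrectly written as -θ*(2 - θ)*exp(-θ)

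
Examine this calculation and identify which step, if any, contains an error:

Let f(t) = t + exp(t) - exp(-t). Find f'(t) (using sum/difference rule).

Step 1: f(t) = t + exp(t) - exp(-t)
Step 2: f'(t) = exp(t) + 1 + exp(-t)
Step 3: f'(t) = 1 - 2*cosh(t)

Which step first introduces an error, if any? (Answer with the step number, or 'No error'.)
Step 3

Step 3 is incorrect due to a sign flip.
The step shows: 1 - 2*cosh(t)
The correct value should be: 2*cosh(t) + 1

Explanation: The sign of one term was flipped: the term 2*cosh(t) was incorrectly written as -2*cosh(t)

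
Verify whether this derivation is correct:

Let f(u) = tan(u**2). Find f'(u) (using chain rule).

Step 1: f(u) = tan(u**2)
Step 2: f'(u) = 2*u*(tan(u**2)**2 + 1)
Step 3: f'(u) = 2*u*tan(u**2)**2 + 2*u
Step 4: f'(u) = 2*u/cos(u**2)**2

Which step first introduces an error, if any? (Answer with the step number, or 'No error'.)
No error

All steps in this derivation are correct.
The final answer f'(u) = 2*u/cos(u**2)**2 is valid.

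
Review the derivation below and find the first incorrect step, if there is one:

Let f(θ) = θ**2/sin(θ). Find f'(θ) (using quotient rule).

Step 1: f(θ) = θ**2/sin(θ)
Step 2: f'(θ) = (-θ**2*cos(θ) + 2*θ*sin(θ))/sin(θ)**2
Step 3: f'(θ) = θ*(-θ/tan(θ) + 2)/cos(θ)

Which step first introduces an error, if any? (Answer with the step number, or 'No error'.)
Step 3

Step 3 is incorrect due to a wrong trig function.
The step shows: θ*(-θ/tan(θ) + 2)/cos(θ)
The correct value should be: θ*(-θ/tan(θ) + 2)/sin(θ)

Explanation: sin(θ) was incorrectly written as cos(θ): the term θ*(-θ/tan(θ) + 2)/sin(θ) was incorrectly written as θ*(-θ/tan(θ) + 2)/cos(θ)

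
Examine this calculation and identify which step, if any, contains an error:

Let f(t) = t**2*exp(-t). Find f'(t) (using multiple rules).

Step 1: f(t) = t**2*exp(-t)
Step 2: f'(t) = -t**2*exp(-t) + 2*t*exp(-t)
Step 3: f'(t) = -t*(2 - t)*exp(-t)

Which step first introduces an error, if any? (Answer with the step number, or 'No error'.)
Step 3

Step 3 is incorrect due to a sign flip.
The step shows: -t*(2 - t)*exp(-t)
The correct value should be: t*(2 - t)*exp(-t)

Explanation: The sign of the whole expression was flipped: the term t*(2 - t)*exp(-t) was incorrectly written as -t*(2 - t)*exp(-t)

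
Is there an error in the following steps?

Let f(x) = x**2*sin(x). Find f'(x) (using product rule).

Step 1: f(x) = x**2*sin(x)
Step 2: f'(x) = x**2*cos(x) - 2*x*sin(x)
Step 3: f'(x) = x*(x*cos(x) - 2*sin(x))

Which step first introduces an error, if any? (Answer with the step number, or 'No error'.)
Step 2

Step 2 is incorrect due to a sign flip.
The step shows: x**2*cos(x) - 2*x*sin(x)
The correct value should be: x**2*cos(x) + 2*x*sin(x)

Explanation: The sign of one term was flipped: the term 2*x*sin(x) was incorrectly written as -2*x*sin(x)
The later steps are derived from this incorrect expression, so the error originates in Step 2.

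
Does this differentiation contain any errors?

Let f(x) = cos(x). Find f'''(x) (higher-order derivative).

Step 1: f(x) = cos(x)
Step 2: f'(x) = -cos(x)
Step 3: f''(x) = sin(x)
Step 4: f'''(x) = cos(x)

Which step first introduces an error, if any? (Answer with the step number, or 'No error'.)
Step 2

Step 2 is incorrect due to a wrong trig function.
The step shows: -cos(x)
The correct value should be: -sin(x)

Explanation: sin(x) was incorrectly written as cos(x): the term -sin(x) was incorrectly written as -cos(x)
The later steps are derived from this incorrect expression, so the error originates in Step 2.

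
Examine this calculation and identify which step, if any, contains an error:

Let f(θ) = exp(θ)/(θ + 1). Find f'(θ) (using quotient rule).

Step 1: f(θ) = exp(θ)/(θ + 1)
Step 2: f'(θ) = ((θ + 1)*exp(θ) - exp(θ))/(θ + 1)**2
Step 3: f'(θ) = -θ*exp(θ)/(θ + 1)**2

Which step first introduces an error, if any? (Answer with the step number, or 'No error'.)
Step 3

Step 3 is incorrect due to a sign flip.
The step shows: -θ*exp(θ)/(θ + 1)**2
The correct value should be: θ*exp(θ)/(θ + 1)**2

Explanation: The sign of the whole expression was flipped: the term θ*exp(θ)/(θ + 1)**2 was incorrectly written as -θ*exp(θ)/(θ + 1)**2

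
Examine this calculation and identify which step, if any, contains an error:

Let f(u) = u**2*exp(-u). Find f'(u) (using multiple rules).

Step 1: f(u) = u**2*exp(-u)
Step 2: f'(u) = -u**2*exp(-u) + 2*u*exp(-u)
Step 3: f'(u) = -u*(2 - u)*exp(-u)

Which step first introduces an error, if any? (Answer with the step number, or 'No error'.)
Step 3

Step 3 is incorrect due to a sign flip.
The step shows: -u*(2 - u)*exp(-u)
The correct value should be: u*(2 - u)*exp(-u)

Explanation: The sign of the whole expression was flipped: the term u*(2 - u)*exp(-u) was incorrectly written as -u*(2 - u)*exp(-u)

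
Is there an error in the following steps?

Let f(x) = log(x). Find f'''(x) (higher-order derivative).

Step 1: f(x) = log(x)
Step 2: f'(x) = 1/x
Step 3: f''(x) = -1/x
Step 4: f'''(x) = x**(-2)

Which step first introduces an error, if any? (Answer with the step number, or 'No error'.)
Step 3

Step 3 is incorrect due to a wrong exponent.
The step shows: -1/x
The correct value should be: -1/x**2

Explanation: The exponent -2 on x was incorrectly written as -1: the term -1/x**2 was incorrectly written as -1/x
The later steps are derived from this incorrect expression, so the error originates in Step 3.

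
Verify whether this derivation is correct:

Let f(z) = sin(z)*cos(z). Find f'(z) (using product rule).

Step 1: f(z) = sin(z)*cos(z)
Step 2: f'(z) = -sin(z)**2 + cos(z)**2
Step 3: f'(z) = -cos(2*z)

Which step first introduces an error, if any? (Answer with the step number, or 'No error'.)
Step 3

Step 3 is incorrect due to a sign flip.
The step shows: -cos(2*z)
The correct value should be: cos(2*z)

Explanation: The sign of the whole expression was flipped: the term cos(2*z) was incorrectly written as -cos(2*z)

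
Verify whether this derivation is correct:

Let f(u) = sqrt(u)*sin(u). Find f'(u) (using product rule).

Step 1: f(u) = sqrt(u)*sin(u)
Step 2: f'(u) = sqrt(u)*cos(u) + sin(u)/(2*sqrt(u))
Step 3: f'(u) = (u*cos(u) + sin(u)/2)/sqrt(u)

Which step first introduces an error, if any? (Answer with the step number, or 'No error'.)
No error

All steps in this derivation are correct.
The final answer f'(u) = (u*cos(u) + sin(u)/2)/sqrt(u) is valid.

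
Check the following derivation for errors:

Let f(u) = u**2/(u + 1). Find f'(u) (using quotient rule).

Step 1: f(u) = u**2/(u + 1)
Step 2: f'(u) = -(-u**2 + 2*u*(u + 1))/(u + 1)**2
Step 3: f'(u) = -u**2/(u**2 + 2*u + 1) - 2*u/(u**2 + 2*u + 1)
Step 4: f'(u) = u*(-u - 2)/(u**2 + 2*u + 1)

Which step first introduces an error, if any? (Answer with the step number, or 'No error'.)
Step 2

Step 2 is incorrect due to a sign flip.
The step shows: -(-u**2 + 2*u*(u + 1))/(u + 1)**2
The correct value should be: (-u**2 + 2*u*(u + 1))/(u + 1)**2

Explanation: The sign of the whole expression was flipped: the term (-u**2 + 2*u*(u + 1))/(u + 1)**2 was incorrectly written as -(-u**2 + 2*u*(u + 1))/(u + 1)**2
The later steps are derived from this incorrect expression, so the error originates in Step 2.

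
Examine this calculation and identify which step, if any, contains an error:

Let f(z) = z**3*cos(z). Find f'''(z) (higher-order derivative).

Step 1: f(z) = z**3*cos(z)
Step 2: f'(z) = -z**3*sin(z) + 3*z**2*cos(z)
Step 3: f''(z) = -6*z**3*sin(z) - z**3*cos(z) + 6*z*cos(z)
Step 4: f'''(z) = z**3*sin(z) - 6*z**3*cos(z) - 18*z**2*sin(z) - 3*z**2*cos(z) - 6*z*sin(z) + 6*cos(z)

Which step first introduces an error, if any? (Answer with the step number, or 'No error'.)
Step 3

Step 3 is incorrect due to a wrong exponent.
The step shows: -6*z**3*sin(z) - z**3*cos(z) + 6*z*cos(z)
The correct value should be: -z**3*cos(z) - 6*z**2*sin(z) + 6*z*cos(z)

Explanation: The exponent 2 on z was incorrectly written as 3: the term -6*z**2*sin(z) was incorrectly written as -6*z**3*sin(z)
The later steps are derived from this incorrect expression, so the error originates in Step 3.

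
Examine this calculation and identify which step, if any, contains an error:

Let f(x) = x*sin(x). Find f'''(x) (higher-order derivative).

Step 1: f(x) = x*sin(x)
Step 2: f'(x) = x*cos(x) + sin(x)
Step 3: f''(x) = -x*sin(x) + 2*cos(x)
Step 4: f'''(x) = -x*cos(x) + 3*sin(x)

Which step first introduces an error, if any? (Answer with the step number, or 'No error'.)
Step 4

Step 4 is incorrect due to a sign flip.
The step shows: -x*cos(x) + 3*sin(x)
The correct value should be: -x*cos(x) - 3*sin(x)

Explanation: The sign of one term was flipped: the term -3*sin(x) was incorrectly written as 3*sin(x)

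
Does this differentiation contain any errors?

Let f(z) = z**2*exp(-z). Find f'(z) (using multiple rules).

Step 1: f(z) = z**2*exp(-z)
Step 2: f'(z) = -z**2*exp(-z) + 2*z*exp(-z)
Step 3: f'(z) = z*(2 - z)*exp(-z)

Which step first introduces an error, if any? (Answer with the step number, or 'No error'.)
No error

All steps in this derivation are correct.
The final answer f'(z) = z*(2 - z)*exp(-z) is valid.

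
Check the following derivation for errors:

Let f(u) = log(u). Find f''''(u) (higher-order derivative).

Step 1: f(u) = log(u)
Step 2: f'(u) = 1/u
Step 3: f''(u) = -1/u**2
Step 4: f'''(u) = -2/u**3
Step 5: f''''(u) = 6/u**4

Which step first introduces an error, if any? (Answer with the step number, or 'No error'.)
Step 4

Step 4 is incorrect due to a sign flip.
The step shows: -2/u**3
The correct value should be: 2/u**3

Explanation: The sign of the whole expression was flipped: the term 2/u**3 was incorrectly written as -2/u**3
The later steps are derived from this incorrect expression, so the error originates in Step 4.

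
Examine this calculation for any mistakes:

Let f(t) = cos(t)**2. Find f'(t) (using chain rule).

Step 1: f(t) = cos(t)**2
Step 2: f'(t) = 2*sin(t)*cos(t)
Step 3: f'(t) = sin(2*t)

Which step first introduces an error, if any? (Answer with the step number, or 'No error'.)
Step 2

Step 2 is incorrect due to a sign flip.
The step shows: 2*sin(t)*cos(t)
The correct value should be: -2*sin(t)*cos(t)

Explanation: The sign of the whole expression was flipped: the term -2*sin(t)*cos(t) was incorrectly written as 2*sin(t)*cos(t)
The later steps are derived from this incorrect expression, so the error originates in Step 2.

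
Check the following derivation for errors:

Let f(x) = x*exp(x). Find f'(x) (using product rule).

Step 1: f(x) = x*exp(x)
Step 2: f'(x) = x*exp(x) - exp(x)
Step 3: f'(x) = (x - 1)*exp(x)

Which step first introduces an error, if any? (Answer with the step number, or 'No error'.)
Step 2

Step 2 is incorrect due to a sign flip.
The step shows: x*exp(x) - exp(x)
The correct value should be: x*exp(x) + exp(x)

Explanation: The sign of one term was flipped: the term exp(x) was incorrectly written as -exp(x)
The later steps are derived from this incorrect expression, so the error originates in Step 2.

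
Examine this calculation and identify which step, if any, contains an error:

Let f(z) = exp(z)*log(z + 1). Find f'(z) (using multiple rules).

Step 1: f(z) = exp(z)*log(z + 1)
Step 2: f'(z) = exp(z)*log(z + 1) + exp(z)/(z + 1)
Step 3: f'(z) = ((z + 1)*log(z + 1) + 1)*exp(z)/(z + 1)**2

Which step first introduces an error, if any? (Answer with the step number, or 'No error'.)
Step 3

Step 3 is incorrect due to a wrong exponent.
The step shows: ((z + 1)*log(z + 1) + 1)*exp(z)/(z + 1)**2
The correct value should be: ((z + 1)*log(z + 1) + 1)*exp(z)/(z + 1)

Explanation: The exponent -1 on z + 1 was incorrectly written as -2: the term ((z + 1)*log(z + 1) + 1)*exp(z)/(z + 1) was incorrectly written as ((z + 1)*log(z + 1) + 1)*exp(z)/(z + 1)**2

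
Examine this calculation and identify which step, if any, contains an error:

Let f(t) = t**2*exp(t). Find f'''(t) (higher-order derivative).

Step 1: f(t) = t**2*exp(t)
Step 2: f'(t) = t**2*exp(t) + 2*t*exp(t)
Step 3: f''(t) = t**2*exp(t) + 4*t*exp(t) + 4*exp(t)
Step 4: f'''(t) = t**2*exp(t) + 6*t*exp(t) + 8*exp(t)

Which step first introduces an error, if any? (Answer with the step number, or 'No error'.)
Step 3

Step 3 is incorrect due to a wrong coefficient.
The step shows: t**2*exp(t) + 4*t*exp(t) + 4*exp(t)
The correct value should be: t**2*exp(t) + 4*t*exp(t) + 2*exp(t)

Explanation: The coefficient 2 was incorrectly written as 4: the term 2*exp(t) was incorrectly written as 4*exp(t)
The later steps are derived from this incorrect expression, so the error originates in Step 3.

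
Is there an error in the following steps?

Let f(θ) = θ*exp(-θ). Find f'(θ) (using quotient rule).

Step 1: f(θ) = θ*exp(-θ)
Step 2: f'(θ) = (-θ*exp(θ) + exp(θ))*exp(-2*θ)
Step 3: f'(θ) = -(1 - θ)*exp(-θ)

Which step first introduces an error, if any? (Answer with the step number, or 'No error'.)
Step 3

Step 3 is incorrect due to a sign flip.
The step shows: -(1 - θ)*exp(-θ)
The correct value should be: (1 - θ)*exp(-θ)

Explanation: The sign of the whole expression was flipped: the term (1 - θ)*exp(-θ) was incorrectly written as -(1 - θ)*exp(-θ)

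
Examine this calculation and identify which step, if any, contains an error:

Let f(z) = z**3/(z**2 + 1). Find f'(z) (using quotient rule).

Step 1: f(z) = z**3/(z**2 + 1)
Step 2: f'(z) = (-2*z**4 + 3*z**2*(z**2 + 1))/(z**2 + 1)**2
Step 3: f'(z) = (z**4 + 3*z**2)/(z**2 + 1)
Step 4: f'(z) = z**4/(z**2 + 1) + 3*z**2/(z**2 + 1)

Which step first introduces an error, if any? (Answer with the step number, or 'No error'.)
Step 3

Step 3 is incorrect due to a wrong exponent.
The step shows: (z**4 + 3*z**2)/(z**2 + 1)
The correct value should be: (z**4 + 3*z**2)/(z**2 + 1)**2

Explanation: The exponent -2 on z**2 + 1 was incorrectly written as -1: the term (z**4 + 3*z**2)/(z**2 + 1)**2 was incorrectly written as (z**4 + 3*z**2)/(z**2 + 1)
The later steps are derived from this incorrect expression, so the error originates in Step 3.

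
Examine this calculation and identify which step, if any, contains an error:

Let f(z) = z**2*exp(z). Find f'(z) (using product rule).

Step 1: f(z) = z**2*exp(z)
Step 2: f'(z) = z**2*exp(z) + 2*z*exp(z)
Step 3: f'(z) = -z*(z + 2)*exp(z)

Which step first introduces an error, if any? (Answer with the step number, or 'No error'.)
Step 3

Step 3 is incorrect due to a sign flip.
The step shows: -z*(z + 2)*exp(z)
The correct value should be: z*(z + 2)*exp(z)

Explanation: The sign of the whole expression was flipped: the term z*(z + 2)*exp(z) was incorrectly written as -z*(z + 2)*exp(z)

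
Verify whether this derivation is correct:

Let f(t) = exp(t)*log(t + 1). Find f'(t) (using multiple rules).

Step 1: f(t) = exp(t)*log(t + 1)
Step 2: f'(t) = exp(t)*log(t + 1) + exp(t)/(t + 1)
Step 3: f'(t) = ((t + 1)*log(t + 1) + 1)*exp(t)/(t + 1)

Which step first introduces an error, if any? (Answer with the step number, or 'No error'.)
No error

All steps in this derivation are correct.
The final answer f'(t) = ((t + 1)*log(t + 1) + 1)*exp(t)/(t + 1) is valid.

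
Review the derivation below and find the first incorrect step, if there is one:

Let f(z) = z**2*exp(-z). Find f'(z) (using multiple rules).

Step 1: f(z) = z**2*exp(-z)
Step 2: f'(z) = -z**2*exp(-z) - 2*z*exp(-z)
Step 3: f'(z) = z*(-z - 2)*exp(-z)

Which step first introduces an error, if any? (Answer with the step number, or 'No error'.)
Step 2

Step 2 is incorrect due to a sign flip.
The step shows: -z**2*exp(-z) - 2*z*exp(-z)
The correct value should be: -z**2*exp(-z) + 2*z*exp(-z)

Explanation: The sign of one term was flipped: the term 2*z*exp(-z) was incorrectly written as -2*z*exp(-z)
The later steps are derived from this incorrect expression, so the error originates in Step 2.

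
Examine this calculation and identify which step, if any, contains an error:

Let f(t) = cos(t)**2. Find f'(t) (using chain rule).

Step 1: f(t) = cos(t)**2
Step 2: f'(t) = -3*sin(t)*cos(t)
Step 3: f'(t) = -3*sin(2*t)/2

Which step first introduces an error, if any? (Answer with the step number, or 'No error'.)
Step 2

Step 2 is incorrect due to a wrong coefficient.
The step shows: -3*sin(t)*cos(t)
The correct value should be: -2*sin(t)*cos(t)

Explanation: The coefficient -2 was incorrectly written as -3: the term -2*sin(t)*cos(t) was incorrectly written as -3*sin(t)*cos(t)
The later steps are derived from this incorrect expression, so the error originates in Step 2.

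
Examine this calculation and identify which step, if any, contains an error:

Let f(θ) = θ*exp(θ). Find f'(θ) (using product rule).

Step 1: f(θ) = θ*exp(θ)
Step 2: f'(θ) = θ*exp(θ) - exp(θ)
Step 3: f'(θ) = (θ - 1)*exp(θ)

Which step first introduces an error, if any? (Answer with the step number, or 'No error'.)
Step 2

Step 2 is incorrect due to a sign flip.
The step shows: θ*exp(θ) - exp(θ)
The correct value should be: θ*exp(θ) + exp(θ)

Explanation: The sign of one term was flipped: the term exp(θ) was incorrectly written as -exp(θ)
The later steps are derived from this incorrect expression, so the error originates in Step 2.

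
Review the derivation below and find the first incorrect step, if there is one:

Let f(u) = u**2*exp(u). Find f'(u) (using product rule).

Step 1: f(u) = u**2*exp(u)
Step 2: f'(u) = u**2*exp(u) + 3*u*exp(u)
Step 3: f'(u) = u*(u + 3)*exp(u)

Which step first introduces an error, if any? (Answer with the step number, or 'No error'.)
Step 2

Step 2 is incorrect due to a wrong coefficient.
The step shows: u**2*exp(u) + 3*u*exp(u)
The correct value should be: u**2*exp(u) + 2*u*exp(u)

Explanation: The coefficient 2 was incorrectly written as 3: the term 2*u*exp(u) was incorrectly written as 3*u*exp(u)
The later steps are derived from this incorrect expression, so the error originates in Step 2.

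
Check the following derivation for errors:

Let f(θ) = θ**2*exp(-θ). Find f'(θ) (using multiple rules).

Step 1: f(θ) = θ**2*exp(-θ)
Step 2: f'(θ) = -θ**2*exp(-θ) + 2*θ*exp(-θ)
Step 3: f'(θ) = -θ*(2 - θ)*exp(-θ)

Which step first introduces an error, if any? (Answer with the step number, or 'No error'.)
Step 3

Step 3 is incorrect due to a sign flip.
The step shows: -θ*(2 - θ)*exp(-θ)
The correct value should be: θ*(2 - θ)*exp(-θ)

Explanation: The sign of the whole expression was flipped: the term θ*(2 - θ)*exp(-θ) was incorrectly written as -θ*(2 - θ)*exp(-θ)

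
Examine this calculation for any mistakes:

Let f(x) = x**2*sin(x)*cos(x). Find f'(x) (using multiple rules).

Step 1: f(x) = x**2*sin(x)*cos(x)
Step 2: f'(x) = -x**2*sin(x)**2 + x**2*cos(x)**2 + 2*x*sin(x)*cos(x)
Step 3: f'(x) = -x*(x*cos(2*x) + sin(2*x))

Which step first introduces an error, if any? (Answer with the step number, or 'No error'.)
Step 3

Step 3 is incorrect due to a sign flip.
The step shows: -x*(x*cos(2*x) + sin(2*x))
The correct value should be: x*(x*cos(2*x) + sin(2*x))

Explanation: The sign of the whole expression was flipped: the term x*(x*cos(2*x) + sin(2*x)) was incorrectly written as -x*(x*cos(2*x) + sin(2*x))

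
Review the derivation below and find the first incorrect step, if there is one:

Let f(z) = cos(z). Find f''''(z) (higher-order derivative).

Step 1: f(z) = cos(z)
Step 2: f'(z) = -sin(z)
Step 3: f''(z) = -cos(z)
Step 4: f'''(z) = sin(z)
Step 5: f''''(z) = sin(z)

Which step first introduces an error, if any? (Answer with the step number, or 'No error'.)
Step 5

Step 5 is incorrect due to a wrong trig function.
The step shows: sin(z)
The correct value should be: cos(z)

Explanation: cos(z) was incorrectly written as sin(z): the term cos(z) was incorrectly written as sin(z)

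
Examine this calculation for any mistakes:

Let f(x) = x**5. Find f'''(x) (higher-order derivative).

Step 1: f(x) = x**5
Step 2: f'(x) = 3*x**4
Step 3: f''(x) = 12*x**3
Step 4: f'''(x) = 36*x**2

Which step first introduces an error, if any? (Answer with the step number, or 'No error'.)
Step 2

Step 2 is incorrect due to a wrong coefficient.
The step shows: 3*x**4
The correct value should be: 5*x**4

Explanation: The coefficient 5 was incorrectly written as 3: the term 5*x**4 was incorrectly written as 3*x**4
The later steps are derived from this incorrect expression, so the error originates in Step 2.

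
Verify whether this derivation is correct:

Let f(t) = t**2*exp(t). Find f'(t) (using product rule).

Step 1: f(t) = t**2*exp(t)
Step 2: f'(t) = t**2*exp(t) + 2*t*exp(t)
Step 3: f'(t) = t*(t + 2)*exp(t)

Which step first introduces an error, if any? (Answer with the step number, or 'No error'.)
No error

All steps in this derivation are correct.
The final answer f'(t) = t*(t + 2)*exp(t) is valid.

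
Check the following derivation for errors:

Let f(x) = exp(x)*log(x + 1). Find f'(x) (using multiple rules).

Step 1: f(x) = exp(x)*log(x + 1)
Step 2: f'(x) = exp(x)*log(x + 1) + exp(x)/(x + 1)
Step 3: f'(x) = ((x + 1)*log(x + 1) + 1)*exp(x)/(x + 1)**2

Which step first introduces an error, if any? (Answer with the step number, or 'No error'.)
Step 3

Step 3 is incorrect due to a wrong exponent.
The step shows: ((x + 1)*log(x + 1) + 1)*exp(x)/(x + 1)**2
The correct value should be: ((x + 1)*log(x + 1) + 1)*exp(x)/(x + 1)

Explanation: The exponent -1 on x + 1 was incorrectly written as -2: the term ((x + 1)*log(x + 1) + 1)*exp(x)/(x + 1) was incorrectly written as ((x + 1)*log(x + 1) + 1)*exp(x)/(x + 1)**2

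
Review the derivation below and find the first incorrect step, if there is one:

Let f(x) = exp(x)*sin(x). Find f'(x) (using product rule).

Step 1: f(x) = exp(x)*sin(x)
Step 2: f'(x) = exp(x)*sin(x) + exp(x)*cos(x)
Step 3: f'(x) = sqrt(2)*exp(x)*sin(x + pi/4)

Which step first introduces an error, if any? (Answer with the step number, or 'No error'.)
No error

All steps in this derivation are correct.
The final answer f'(x) = sqrt(2)*exp(x)*sin(x + pi/4) is valid.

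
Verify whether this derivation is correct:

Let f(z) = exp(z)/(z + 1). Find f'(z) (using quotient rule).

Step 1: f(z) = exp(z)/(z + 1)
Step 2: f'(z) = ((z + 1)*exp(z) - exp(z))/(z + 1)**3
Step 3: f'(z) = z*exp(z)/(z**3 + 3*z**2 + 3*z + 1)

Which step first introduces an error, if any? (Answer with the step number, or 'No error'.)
Step 2

Step 2 is incorrect due to a wrong exponent.
The step shows: ((z + 1)*exp(z) - exp(z))/(z + 1)**3
The correct value should be: ((z + 1)*exp(z) - exp(z))/(z + 1)**2

Explanation: The exponent -2 on z + 1 was incorrectly written as -3: the term ((z + 1)*exp(z) - exp(z))/(z + 1)**2 was incorrectly written as ((z + 1)*exp(z) - exp(z))/(z + 1)**3
The later steps are derived from this incorrect expression, so the error originates in Step 2.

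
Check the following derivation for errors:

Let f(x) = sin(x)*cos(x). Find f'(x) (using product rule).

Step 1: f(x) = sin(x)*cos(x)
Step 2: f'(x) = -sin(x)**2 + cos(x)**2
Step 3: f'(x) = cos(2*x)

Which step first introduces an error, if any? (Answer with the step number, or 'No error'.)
No error

All steps in this derivation are correct.
The final answer f'(x) = cos(2*x) is valid.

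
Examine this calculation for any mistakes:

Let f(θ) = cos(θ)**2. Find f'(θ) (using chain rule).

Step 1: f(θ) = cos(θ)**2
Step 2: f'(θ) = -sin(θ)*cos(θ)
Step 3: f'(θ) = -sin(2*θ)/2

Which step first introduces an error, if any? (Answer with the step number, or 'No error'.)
Step 2

Step 2 is incorrect due to a wrong coefficient.
The step shows: -sin(θ)*cos(θ)
The correct value should be: -2*sin(θ)*cos(θ)

Explanation: The coefficient -2 was incorrectly written as -1: the term -2*sin(θ)*cos(θ) was incorrectly written as -sin(θ)*cos(θ)
The later steps are derived from this incorrect expression, so the error originates in Step 2.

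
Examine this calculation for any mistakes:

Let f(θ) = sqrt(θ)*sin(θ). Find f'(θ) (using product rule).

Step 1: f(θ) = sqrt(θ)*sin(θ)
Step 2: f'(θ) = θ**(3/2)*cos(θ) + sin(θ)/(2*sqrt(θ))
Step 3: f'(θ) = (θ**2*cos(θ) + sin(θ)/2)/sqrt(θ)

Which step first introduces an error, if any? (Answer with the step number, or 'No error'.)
Step 2

Step 2 is incorrect due to a wrong exponent.
The step shows: θ**(3/2)*cos(θ) + sin(θ)/(2*sqrt(θ))
The correct value should be: sqrt(θ)*cos(θ) + sin(θ)/(2*sqrt(θ))

Explanation: The exponent 1/2 on θ was incorrectly written as 3/2: the term sqrt(θ)*cos(θ) was incorrectly written as θ**(3/2)*cos(θ)
The later steps are derived from this incorrect expression, so the error originates in Step 2.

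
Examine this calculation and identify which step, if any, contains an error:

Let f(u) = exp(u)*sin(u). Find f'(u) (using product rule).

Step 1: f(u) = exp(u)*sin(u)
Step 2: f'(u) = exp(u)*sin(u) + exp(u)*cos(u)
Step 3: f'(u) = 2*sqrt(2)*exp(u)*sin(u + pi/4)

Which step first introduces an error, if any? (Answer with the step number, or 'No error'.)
Step 3

Step 3 is incorrect due to a wrong exponent.
The step shows: 2*sqrt(2)*exp(u)*sin(u + pi/4)
The correct value should be: sqrt(2)*exp(u)*sin(u + pi/4)

Explanation: The exponent 1/2 on 2 was incorrectly written as 3/2: the term sqrt(2)*exp(u)*sin(u + pi/4) was incorrectly written as 2*sqrt(2)*exp(u)*sin(u + pi/4)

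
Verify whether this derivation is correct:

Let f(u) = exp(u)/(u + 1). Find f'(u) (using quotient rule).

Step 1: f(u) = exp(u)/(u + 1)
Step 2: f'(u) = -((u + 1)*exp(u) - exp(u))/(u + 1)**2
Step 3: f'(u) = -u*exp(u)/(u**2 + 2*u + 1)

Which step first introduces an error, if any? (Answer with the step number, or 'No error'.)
Step 2

Step 2 is incorrect due to a sign flip.
The step shows: -((u + 1)*exp(u) - exp(u))/(u + 1)**2
The correct value should be: ((u + 1)*exp(u) - exp(u))/(u + 1)**2

Explanation: The sign of the whole expression was flipped: the term ((u + 1)*exp(u) - exp(u))/(u + 1)**2 was incorrectly written as -((u + 1)*exp(u) - exp(u))/(u + 1)**2
The later steps are derived from this incorrect expression, so the error originates in Step 2.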